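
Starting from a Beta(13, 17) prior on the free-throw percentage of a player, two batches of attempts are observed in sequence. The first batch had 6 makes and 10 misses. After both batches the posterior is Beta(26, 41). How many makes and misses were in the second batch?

7 makes and 14 misses

Sequential conjugate updates are equivalent to a single update on the pooled data, so total successes = posterior α − prior α and total failures = posterior β − prior β.
Total across both batches: 26−13=13 makes, 41−17=24 misses.
Subtract the first batch: 13−6=7 makes and 24−10=14 misses.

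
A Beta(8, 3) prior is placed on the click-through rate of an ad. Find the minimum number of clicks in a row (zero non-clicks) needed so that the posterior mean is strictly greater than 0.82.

After k clicks and 0 non-clicks the posterior is Beta(8+k, 3), with mean (8+k)/(8+3+k).
Set (8+k)/(11+k) > 0.82 and solve: k > (0.82·11 − 8)/(1 − 0.82) = 5.667.
The smallest integer exceeding 5.667 is 6, and checking k=6: (14)/(17) = 0.8235 > 0.82.

k = 6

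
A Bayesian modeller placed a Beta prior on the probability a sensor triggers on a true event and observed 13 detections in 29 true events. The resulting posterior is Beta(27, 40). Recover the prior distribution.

Beta(14, 24)

A Beta(α, β) prior with s successes and f failures in binomial data gives a Beta(α+s, β+f) posterior.
So α = 27 − 13 = 14 and β = 40 − 16 = 24.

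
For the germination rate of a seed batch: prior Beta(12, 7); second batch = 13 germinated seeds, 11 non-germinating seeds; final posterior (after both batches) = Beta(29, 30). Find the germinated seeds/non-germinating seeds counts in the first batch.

4 germinated seeds and 12 non-germinating seeds

Because Beta–binomial updating is additive in the counts, the combined data contributed (α_post−α_prior, β_post−β_prior) successes and failures.
Total across both batches: 29−12=17 germinated seeds, 30−7=23 non-germinating seeds.
Subtract the second batch: 17−13=4 germinated seeds and 23−11=12 non-germinating seeds.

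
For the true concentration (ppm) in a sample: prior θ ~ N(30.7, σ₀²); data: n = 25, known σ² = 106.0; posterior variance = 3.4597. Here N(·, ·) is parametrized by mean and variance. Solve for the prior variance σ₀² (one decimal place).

σ₀² = 18.8

For the Normal–Normal model with known σ², precisions add: τ_n = τ₀ + n/σ².
So 1/σ₀² = 1/3.4597 − 25/106.0 = 0.289042 − 0.235849 = 0.053193.
Hence σ₀² = 1/0.053193 ≈ 18.8.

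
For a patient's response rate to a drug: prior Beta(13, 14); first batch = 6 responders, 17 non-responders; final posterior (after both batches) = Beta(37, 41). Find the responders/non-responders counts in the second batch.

18 responders and 10 non-responders

Because Beta–binomial updating is additive in the counts, the combined data contributed (α_post−α_prior, β_post−β_prior) successes and failures.
Total across both batches: 37−13=24 responders, 41−14=27 non-responders.
Subtract the first batch: 24−6=18 responders and 27−17=10 non-responders.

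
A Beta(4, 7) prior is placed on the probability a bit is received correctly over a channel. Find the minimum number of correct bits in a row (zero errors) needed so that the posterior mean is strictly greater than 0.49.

After k correct bits and 0 errors the posterior is Beta(4+k, 7), with mean (4+k)/(4+7+k).
Set (4+k)/(11+k) > 0.49 and solve: k > (0.49·11 − 4)/(1 − 0.49) = 2.725.
The smallest integer exceeding 2.725 is 3, and checking k=3: (7)/(14) = 0.5000 > 0.49.

k = 3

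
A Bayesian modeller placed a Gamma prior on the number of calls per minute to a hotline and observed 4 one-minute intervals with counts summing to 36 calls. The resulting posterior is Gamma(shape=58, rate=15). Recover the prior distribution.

Gamma(shape=22, rate=11)

Gamma–Poisson conjugacy: posterior shape = α + Σxᵢ, posterior rate = β + n.
So α = 58 − 36 = 22 and β = 15 − 4 = 11.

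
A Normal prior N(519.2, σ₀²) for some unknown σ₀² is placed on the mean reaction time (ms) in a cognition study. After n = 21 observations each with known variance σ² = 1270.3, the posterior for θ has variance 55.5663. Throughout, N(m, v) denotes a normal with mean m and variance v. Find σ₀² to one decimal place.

σ₀² = 682.6

Posterior precision equals prior precision plus data precision: 1/σ_n² = 1/σ₀² + n/σ².
So 1/σ₀² = 1/55.5663 − 21/1270.3 = 0.017997 − 0.016532 = 0.001465.
Hence σ₀² = 1/0.001465 ≈ 682.6.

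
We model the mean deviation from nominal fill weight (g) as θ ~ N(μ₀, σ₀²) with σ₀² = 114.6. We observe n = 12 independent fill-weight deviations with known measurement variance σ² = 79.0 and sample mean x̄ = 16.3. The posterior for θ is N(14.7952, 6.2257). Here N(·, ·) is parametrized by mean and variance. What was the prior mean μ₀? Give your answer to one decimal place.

μ₀ = -11.4

With known observation variance, the Normal–Normal posterior has precision τ_n = τ₀ + n/σ² and mean μ_n = (τ₀μ₀ + (n/σ²)x̄)/τ_n.
Here τ₀ = 1/114.6 = 0.008726 and τ_data = 12/79.0 = 0.151899, so τ_n = 0.160625.
Rearranging for μ₀: μ₀ = (μ_n·τ_n − τ_data·x̄)/τ₀ = (14.7952·0.160625 − 0.151899·16.3) / 0.008726 = -0.099475/0.008726 ≈ -11.4.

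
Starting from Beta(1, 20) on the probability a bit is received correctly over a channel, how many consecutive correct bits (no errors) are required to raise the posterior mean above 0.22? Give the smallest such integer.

k = 5

After k correct bits and 0 errors the posterior is Beta(1+k, 20), with mean (1+k)/(1+20+k).
Set (1+k)/(21+k) > 0.22 and solve: k > (0.22·21 − 1)/(1 − 0.22) = 4.641.
The smallest integer exceeding 4.641 is 5, and checking k=5: (6)/(26) = 0.2308 > 0.22.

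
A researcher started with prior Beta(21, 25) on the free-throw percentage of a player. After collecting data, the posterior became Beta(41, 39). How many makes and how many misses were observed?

Beta is conjugate to the binomial likelihood: posterior = Beta(α+s, β+f).
So s = 41 − 21 = 20 and f = 39 − 25 = 14.

20 makes and 14 misses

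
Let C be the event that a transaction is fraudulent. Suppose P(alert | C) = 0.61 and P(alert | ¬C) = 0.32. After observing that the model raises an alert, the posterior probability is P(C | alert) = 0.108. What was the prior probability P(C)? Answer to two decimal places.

P(C) = 0.06

In odds form, posterior odds = prior odds × likelihood ratio, so prior odds = posterior odds ÷ LR.
Posterior odds = 0.108/(1−0.108) = 0.1211. LR = 0.61/0.32 = 1.9062.
Prior odds = 0.1211/1.9062 = 0.0635, so P(C) = 0.0635/(1+0.0635) ≈ 0.06.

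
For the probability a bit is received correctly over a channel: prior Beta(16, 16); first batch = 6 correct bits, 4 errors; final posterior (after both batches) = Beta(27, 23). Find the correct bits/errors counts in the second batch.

Because Beta–binomial updating is additive in the counts, the combined data contributed (α_post−α_prior, β_post−β_prior) successes and failures.
Total across both batches: 27−16=11 correct bits, 23−16=7 errors.
Subtract the first batch: 11−6=5 correct bits and 7−4=3 errors.

5 correct bits and 3 errors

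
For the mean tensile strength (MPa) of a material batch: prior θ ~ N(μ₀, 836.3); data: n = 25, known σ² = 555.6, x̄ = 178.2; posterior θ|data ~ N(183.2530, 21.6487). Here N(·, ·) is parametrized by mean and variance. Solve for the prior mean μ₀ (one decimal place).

The posterior mean is a precision-weighted average: μ_n = (τ₀μ₀ + τ_data·x̄)/(τ₀+τ_data), with τ₀=1/σ₀² and τ_data=n/σ².
Here τ₀ = 1/836.3 = 0.001196 and τ_data = 25/555.6 = 0.044996, so τ_n = 0.046192.
Rearranging for μ₀: μ₀ = (μ_n·τ_n − τ_data·x̄)/τ₀ = (183.2530·0.046192 − 0.044996·178.2) / 0.001196 = 0.446535/0.001196 ≈ 373.4.

μ₀ = 373.4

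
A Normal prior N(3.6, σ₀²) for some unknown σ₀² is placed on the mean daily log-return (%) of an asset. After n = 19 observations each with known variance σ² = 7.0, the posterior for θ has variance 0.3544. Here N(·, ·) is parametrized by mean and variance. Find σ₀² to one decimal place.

Posterior precision equals prior precision plus data precision: 1/σ_n² = 1/σ₀² + n/σ².
So 1/σ₀² = 1/0.3544 − 19/7.0 = 2.821670 − 2.714286 = 0.107384.
Hence σ₀² = 1/0.107384 ≈ 9.3.

σ₀² = 9.3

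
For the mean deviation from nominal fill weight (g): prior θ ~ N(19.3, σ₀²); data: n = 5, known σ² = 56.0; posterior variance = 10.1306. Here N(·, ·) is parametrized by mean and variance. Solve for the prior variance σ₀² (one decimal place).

σ₀² = 106.1

Posterior precision equals prior precision plus data precision: 1/σ_n² = 1/σ₀² + n/σ².
So 1/σ₀² = 1/10.1306 − 5/56.0 = 0.098711 − 0.089286 = 0.009425.
Hence σ₀² = 1/0.009425 ≈ 106.1.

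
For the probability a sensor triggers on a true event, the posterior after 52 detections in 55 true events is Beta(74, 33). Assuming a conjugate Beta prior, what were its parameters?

Under Beta–binomial conjugacy the posterior parameters are (α+s, β+f).
So α = 74 − 52 = 22 and β = 33 − 3 = 30.

Beta(22, 30)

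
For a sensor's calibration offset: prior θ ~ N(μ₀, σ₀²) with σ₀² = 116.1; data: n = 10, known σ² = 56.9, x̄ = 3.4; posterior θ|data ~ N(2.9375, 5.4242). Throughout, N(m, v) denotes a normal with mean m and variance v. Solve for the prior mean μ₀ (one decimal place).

With known observation variance, the Normal–Normal posterior has precision τ_n = τ₀ + n/σ² and mean μ_n = (τ₀μ₀ + (n/σ²)x̄)/τ_n.
Here τ₀ = 1/116.1 = 0.008613 and τ_data = 10/56.9 = 0.175747, so τ_n = 0.184360.
Rearranging for μ₀: μ₀ = (μ_n·τ_n − τ_data·x̄)/τ₀ = (2.9375·0.184360 − 0.175747·3.4) / 0.008613 = -0.055982/0.008613 ≈ -6.5.

μ₀ = -6.5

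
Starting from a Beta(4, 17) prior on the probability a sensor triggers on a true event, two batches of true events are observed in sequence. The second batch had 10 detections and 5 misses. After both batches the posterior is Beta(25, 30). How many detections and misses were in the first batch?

Because Beta–binomial updating is additive in the counts, the combined data contributed (α_post−α_prior, β_post−β_prior) successes and failures.
Total across both batches: 25−4=21 detections, 30−17=13 misses.
Subtract the second batch: 21−10=11 detections and 13−5=8 misses.

11 detections and 8 misses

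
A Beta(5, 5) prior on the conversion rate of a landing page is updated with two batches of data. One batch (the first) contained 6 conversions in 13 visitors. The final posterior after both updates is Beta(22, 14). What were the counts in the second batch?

11 conversions and 2 bounces

Sequential conjugate updates are equivalent to a single update on the pooled data, so total successes = posterior α − prior α and total failures = posterior β − prior β.
Total across both batches: 22−5=17 conversions, 14−5=9 bounces.
Subtract the first batch: 17−6=11 conversions and 9−7=2 bounces.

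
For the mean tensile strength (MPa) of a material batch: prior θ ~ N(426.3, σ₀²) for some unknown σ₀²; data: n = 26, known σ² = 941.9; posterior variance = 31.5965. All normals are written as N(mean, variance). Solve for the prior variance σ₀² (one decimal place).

σ₀² = 247.2

Posterior precision equals prior precision plus data precision: 1/σ_n² = 1/σ₀² + n/σ².
So 1/σ₀² = 1/31.5965 − 26/941.9 = 0.031649 − 0.027604 = 0.004045.
Hence σ₀² = 1/0.004045 ≈ 247.2.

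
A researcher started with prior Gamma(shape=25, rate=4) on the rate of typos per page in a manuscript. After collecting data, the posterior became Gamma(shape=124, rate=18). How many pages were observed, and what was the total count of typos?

n = 14 pages with total 99 typos

A Gamma(α, β) prior (rate parametrization) on a Poisson rate with n observations summing to S gives posterior Gamma(α+S, β+n).
Matching: Σxᵢ = 124 − 25 = 99 and n = 18 − 4 = 14.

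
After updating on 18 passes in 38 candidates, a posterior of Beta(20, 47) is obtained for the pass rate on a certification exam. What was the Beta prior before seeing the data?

Beta is conjugate to the binomial likelihood: posterior = Beta(a+s, b+f).
Subtract the data counts: 20−18=2, 47−20=27.

Beta(2, 27)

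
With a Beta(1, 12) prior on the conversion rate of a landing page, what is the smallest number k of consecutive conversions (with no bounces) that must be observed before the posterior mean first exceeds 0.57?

After k conversions and 0 bounces the posterior is Beta(1+k, 12), with mean (1+k)/(1+12+k).
Set (1+k)/(13+k) > 0.57 and solve: k > (0.57·13 − 1)/(1 − 0.57) = 14.907.
The smallest integer exceeding 14.907 is 15.

k = 15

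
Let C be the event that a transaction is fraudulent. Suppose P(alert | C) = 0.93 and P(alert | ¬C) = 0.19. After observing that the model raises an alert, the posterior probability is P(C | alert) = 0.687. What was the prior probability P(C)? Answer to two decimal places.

P(C) = 0.31

In odds form, posterior odds = prior odds × likelihood ratio, so prior odds = posterior odds ÷ LR.
Posterior odds = 0.687/(1−0.687) = 2.1949. LR = 0.93/0.19 = 4.8947.
Prior odds = 2.1949/4.8947 = 0.4484, so P(C) = 0.4484/(1+0.4484) ≈ 0.31.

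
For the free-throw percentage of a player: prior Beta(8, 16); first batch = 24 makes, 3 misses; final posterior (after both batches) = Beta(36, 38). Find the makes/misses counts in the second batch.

Sequential conjugate updates are equivalent to a single update on the pooled data, so total successes = posterior α − prior α and total failures = posterior β − prior β.
Total across both batches: 36−8=28 makes, 38−16=22 misses.
Subtract the first batch: 28−24=4 makes and 22−3=19 misses.

4 makes and 19 misses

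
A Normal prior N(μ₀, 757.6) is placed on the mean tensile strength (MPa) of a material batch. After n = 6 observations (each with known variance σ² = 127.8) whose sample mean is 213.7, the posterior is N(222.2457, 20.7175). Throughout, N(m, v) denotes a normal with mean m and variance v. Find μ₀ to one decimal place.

μ₀ = 526.2

The posterior mean is a precision-weighted average: μ_n = (τ₀μ₀ + τ_data·x̄)/(τ₀+τ_data), with τ₀=1/σ₀² and τ_data=n/σ².
Here τ₀ = 1/757.6 = 0.001320 and τ_data = 6/127.8 = 0.046948, so τ_n = 0.048268.
Rearranging for μ₀: μ₀ = (μ_n·τ_n − τ_data·x̄)/τ₀ = (222.2457·0.048268 − 0.046948·213.7) / 0.001320 = 0.694568/0.001320 ≈ 526.2.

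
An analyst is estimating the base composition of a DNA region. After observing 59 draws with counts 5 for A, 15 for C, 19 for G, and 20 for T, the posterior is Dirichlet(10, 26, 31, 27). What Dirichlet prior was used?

Dirichlet(5, 11, 12, 7)

For a Dirichlet(α) prior with multinomial counts c, the posterior is Dirichlet(α + c) componentwise.
Subtract each count from the matching posterior parameter: 10−5=5, 26−15=11, 31−19=12, 27−20=7.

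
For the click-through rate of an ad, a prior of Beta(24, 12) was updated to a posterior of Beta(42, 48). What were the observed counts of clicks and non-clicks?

18 clicks and 36 non-clicks

Under Beta–binomial conjugacy the posterior parameters are (a+s, b+f).
So s = 42 − 24 = 18 and f = 48 − 12 = 36.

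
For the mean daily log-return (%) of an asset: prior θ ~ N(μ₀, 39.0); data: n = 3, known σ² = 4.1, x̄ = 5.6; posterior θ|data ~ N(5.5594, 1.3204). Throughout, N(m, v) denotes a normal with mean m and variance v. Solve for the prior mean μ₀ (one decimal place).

μ₀ = 4.4

The posterior mean is a precision-weighted average: μ_n = (τ₀μ₀ + τ_data·x̄)/(τ₀+τ_data), with τ₀=1/σ₀² and τ_data=n/σ².
Here τ₀ = 1/39.0 = 0.025641 and τ_data = 3/4.1 = 0.731707, so τ_n = 0.757348.
Rearranging for μ₀: μ₀ = (μ_n·τ_n − τ_data·x̄)/τ₀ = (5.5594·0.757348 − 0.731707·5.6) / 0.025641 = 0.112841/0.025641 ≈ 4.4.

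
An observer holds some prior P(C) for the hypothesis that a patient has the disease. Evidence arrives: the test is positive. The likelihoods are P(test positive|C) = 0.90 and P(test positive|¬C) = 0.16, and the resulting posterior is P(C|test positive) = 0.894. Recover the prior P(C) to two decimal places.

P(C) = 0.60

Bayes' rule in odds form gives O(C|E) = O(C)·[P(E|C)/P(E|¬C)], hence O(C) = O(C|E)/LR.
Posterior odds = 0.894/(1−0.894) = 8.4340. LR = 0.90/0.16 = 5.6250.
Prior odds = 8.4340/5.6250 = 1.4994, so P(C) = 1.4994/(1+1.4994) ≈ 0.60.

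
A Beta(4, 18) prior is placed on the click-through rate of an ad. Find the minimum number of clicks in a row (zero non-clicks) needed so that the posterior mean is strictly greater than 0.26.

After k clicks and 0 non-clicks the posterior is Beta(4+k, 18), with mean (4+k)/(4+18+k).
Set (4+k)/(22+k) > 0.26 and solve: k > (0.26·22 − 4)/(1 − 0.26) = 2.324.
The smallest integer exceeding 2.324 is 3, and checking k=3: (7)/(25) = 0.2800 > 0.26.

k = 3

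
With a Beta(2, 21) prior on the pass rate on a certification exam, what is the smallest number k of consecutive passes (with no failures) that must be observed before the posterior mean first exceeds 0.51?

After k passes and 0 failures the posterior is Beta(2+k, 21), with mean (2+k)/(2+21+k).
Set (2+k)/(23+k) > 0.51 and solve: k > (0.51·23 − 2)/(1 − 0.51) = 19.857.
The smallest integer exceeding 19.857 is 20.

k = 20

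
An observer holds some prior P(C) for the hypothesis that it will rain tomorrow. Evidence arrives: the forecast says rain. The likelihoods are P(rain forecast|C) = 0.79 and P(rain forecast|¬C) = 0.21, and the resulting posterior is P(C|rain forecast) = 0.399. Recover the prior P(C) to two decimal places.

P(C) = 0.15

In odds form, posterior odds = prior odds × likelihood ratio, so prior odds = posterior odds ÷ LR.
Posterior odds = 0.399/(1−0.399) = 0.6639. LR = 0.79/0.21 = 3.7619.
Prior odds = 0.6639/3.7619 = 0.1765, so P(C) = 0.1765/(1+0.1765) ≈ 0.15.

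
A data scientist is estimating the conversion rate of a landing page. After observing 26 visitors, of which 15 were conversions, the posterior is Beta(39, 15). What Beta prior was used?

Beta(24, 4)

Under Beta–binomial conjugacy the posterior parameters are (α+s, β+f).
So α = 39 − 15 = 24 and β = 15 − 11 = 4.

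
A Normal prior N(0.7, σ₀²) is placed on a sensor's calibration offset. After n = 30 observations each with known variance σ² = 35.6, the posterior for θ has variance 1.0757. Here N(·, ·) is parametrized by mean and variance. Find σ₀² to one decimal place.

σ₀² = 11.5

For the Normal–Normal model with known σ², precisions add: τ_n = τ₀ + n/σ².
So 1/σ₀² = 1/1.0757 − 30/35.6 = 0.929627 − 0.842697 = 0.086930.
Hence σ₀² = 1/0.086930 ≈ 11.5.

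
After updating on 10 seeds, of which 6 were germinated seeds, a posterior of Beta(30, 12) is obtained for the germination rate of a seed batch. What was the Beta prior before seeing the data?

Beta(24, 8)

A Beta(a, b) prior with s successes and f failures in binomial data gives a Beta(a+s, b+f) posterior.
So a = 30 − 6 = 24 and b = 12 − 4 = 8.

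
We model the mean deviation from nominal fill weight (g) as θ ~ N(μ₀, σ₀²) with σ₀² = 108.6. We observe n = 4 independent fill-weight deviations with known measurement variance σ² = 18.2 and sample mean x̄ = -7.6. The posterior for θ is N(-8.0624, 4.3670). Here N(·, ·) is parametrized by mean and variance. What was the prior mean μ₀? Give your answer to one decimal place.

μ₀ = -19.1

With known observation variance, the Normal–Normal posterior has precision τ_n = τ₀ + n/σ² and mean μ_n = (τ₀μ₀ + (n/σ²)x̄)/τ_n.
Here τ₀ = 1/108.6 = 0.009208 and τ_data = 4/18.2 = 0.219780, so τ_n = 0.228988.
Rearranging for μ₀: μ₀ = (μ_n·τ_n − τ_data·x̄)/τ₀ = (-8.0624·0.228988 − 0.219780·-7.6) / 0.009208 = -0.175865/0.009208 ≈ -19.1.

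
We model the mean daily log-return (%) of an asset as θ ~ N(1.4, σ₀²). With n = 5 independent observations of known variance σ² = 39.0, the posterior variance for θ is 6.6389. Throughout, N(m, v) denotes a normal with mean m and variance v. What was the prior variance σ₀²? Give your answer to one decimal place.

σ₀² = 44.6

Posterior precision equals prior precision plus data precision: 1/σ_n² = 1/σ₀² + n/σ².
So 1/σ₀² = 1/6.6389 − 5/39.0 = 0.150627 − 0.128205 = 0.022422.
Hence σ₀² = 1/0.022422 ≈ 44.6.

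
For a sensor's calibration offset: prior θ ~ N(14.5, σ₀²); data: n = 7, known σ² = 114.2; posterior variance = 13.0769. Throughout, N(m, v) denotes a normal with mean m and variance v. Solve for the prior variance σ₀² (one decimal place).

Posterior precision equals prior precision plus data precision: 1/σ_n² = 1/σ₀² + n/σ².
So 1/σ₀² = 1/13.0769 − 7/114.2 = 0.076471 − 0.061296 = 0.015175.
Hence σ₀² = 1/0.015175 ≈ 65.9.

σ₀² = 65.9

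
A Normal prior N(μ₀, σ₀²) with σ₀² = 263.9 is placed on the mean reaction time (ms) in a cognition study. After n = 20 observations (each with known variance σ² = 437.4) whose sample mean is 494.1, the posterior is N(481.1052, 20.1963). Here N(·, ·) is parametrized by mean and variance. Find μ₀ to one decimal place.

μ₀ = 324.3

The posterior mean is a precision-weighted average: μ_n = (τ₀μ₀ + τ_data·x̄)/(τ₀+τ_data), with τ₀=1/σ₀² and τ_data=n/σ².
Here τ₀ = 1/263.9 = 0.003789 and τ_data = 20/437.4 = 0.045725, so τ_n = 0.049514.
Rearranging for μ₀: μ₀ = (μ_n·τ_n − τ_data·x̄)/τ₀ = (481.1052·0.049514 − 0.045725·494.1) / 0.003789 = 1.228720/0.003789 ≈ 324.3.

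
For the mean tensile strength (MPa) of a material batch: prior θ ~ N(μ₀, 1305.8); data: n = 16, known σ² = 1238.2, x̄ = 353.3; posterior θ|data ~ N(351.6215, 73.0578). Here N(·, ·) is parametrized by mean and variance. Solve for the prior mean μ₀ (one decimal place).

μ₀ = 323.3

The posterior mean is a precision-weighted average: μ_n = (τ₀μ₀ + τ_data·x̄)/(τ₀+τ_data), with τ₀=1/σ₀² and τ_data=n/σ².
Here τ₀ = 1/1305.8 = 0.000766 and τ_data = 16/1238.2 = 0.012922, so τ_n = 0.013688.
Rearranging for μ₀: μ₀ = (μ_n·τ_n − τ_data·x̄)/τ₀ = (351.6215·0.013688 − 0.012922·353.3) / 0.000766 = 0.247652/0.000766 ≈ 323.3.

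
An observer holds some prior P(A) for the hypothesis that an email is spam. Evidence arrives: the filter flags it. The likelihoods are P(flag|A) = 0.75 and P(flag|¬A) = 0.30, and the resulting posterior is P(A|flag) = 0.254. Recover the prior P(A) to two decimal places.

In odds form, posterior odds = prior odds × likelihood ratio, so prior odds = posterior odds ÷ LR.
Posterior odds = 0.254/(1−0.254) = 0.3405. LR = 0.75/0.30 = 2.5000.
Prior odds = 0.3405/2.5000 = 0.1362, so P(A) = 0.1362/(1+0.1362) ≈ 0.12.

P(A) = 0.12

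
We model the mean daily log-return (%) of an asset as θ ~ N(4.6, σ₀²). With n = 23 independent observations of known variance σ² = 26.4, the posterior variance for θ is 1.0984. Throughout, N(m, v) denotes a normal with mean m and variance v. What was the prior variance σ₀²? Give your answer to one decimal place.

σ₀² = 25.5

For the Normal–Normal model with known σ², precisions add: τ_n = τ₀ + n/σ².
So 1/σ₀² = 1/1.0984 − 23/26.4 = 0.910415 − 0.871212 = 0.039203.
Hence σ₀² = 1/0.039203 ≈ 25.5.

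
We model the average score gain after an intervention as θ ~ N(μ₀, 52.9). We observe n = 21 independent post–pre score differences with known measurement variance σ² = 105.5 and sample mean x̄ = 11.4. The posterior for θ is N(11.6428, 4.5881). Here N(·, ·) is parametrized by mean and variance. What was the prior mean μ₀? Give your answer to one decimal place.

The posterior mean is a precision-weighted average: μ_n = (τ₀μ₀ + τ_data·x̄)/(τ₀+τ_data), with τ₀=1/σ₀² and τ_data=n/σ².
Here τ₀ = 1/52.9 = 0.018904 and τ_data = 21/105.5 = 0.199052, so τ_n = 0.217956.
Rearranging for μ₀: μ₀ = (μ_n·τ_n − τ_data·x̄)/τ₀ = (11.6428·0.217956 − 0.199052·11.4) / 0.018904 = 0.268425/0.018904 ≈ 14.2.

μ₀ = 14.2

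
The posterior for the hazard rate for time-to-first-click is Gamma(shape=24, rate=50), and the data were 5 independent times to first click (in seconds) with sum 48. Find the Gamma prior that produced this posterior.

Gamma(shape=19, rate=2)

Gamma–exponential conjugacy: posterior shape = α + n, posterior rate = β + Σtᵢ.
So α = 24 − 5 = 19 and β = 50 − 48 = 2.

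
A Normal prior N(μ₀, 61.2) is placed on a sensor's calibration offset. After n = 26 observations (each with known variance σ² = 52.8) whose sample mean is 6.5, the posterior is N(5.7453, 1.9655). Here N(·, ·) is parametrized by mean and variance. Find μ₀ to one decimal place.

The posterior mean is a precision-weighted average: μ_n = (τ₀μ₀ + τ_data·x̄)/(τ₀+τ_data), with τ₀=1/σ₀² and τ_data=n/σ².
Here τ₀ = 1/61.2 = 0.016340 and τ_data = 26/52.8 = 0.492424, so τ_n = 0.508764.
Rearranging for μ₀: μ₀ = (μ_n·τ_n − τ_data·x̄)/τ₀ = (5.7453·0.508764 − 0.492424·6.5) / 0.016340 = -0.277754/0.016340 ≈ -17.0.

μ₀ = -17.0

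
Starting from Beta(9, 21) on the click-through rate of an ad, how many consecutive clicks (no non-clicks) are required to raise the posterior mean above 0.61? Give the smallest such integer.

k = 24

After k clicks and 0 non-clicks the posterior is Beta(9+k, 21), with mean (9+k)/(9+21+k).
Set (9+k)/(30+k) > 0.61 and solve: k > (0.61·30 − 9)/(1 − 0.61) = 23.846.
The smallest integer exceeding 23.846 is 24, and checking k=24: (33)/(54) = 0.6111 > 0.61.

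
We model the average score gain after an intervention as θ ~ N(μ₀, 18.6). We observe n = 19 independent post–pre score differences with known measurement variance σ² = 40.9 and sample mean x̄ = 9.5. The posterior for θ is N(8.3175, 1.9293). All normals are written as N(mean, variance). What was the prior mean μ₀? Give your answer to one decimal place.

μ₀ = -1.9

The posterior mean is a precision-weighted average: μ_n = (τ₀μ₀ + τ_data·x̄)/(τ₀+τ_data), with τ₀=1/σ₀² and τ_data=n/σ².
Here τ₀ = 1/18.6 = 0.053763 and τ_data = 19/40.9 = 0.464548, so τ_n = 0.518311.
Rearranging for μ₀: μ₀ = (μ_n·τ_n − τ_data·x̄)/τ₀ = (8.3175·0.518311 − 0.464548·9.5) / 0.053763 = -0.102154/0.053763 ≈ -1.9.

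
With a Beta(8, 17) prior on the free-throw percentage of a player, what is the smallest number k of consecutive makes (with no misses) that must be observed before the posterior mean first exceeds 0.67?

After k makes and 0 misses the posterior is Beta(8+k, 17), with mean (8+k)/(8+17+k).
Set (8+k)/(25+k) > 0.67 and solve: k > (0.67·25 − 8)/(1 − 0.67) = 26.515.
The smallest integer exceeding 26.515 is 27, and checking k=27: (35)/(52) = 0.6731 > 0.67.

k = 27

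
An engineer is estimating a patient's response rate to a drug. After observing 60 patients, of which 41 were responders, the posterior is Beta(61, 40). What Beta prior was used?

Beta(20, 21)

Under Beta–binomial conjugacy the posterior parameters are (a+s, b+f).
Subtract the data counts: 61−41=20, 40−19=21.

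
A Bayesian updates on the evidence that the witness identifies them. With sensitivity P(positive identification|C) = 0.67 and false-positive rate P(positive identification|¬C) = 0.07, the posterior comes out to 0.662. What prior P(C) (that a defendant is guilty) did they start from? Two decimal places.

P(C) = 0.17

Bayes' rule in odds form gives O(C|E) = O(C)·[P(E|C)/P(E|¬C)], hence O(C) = O(C|E)/LR.
Posterior odds = 0.662/(1−0.662) = 1.9586. LR = 0.67/0.07 = 9.5714.
Prior odds = 1.9586/9.5714 = 0.2046, so P(C) = 0.2046/(1+0.2046) ≈ 0.17.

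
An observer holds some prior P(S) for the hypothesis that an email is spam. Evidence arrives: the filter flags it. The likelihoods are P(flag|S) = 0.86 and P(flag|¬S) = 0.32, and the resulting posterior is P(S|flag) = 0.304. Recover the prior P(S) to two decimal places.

Bayes' rule in odds form gives O(S|E) = O(S)·[P(E|S)/P(E|¬S)], hence O(S) = O(S|E)/LR.
Posterior odds = 0.304/(1−0.304) = 0.4368. LR = 0.86/0.32 = 2.6875.
Prior odds = 0.4368/2.6875 = 0.1625, so P(S) = 0.1625/(1+0.1625) ≈ 0.14.

P(S) = 0.14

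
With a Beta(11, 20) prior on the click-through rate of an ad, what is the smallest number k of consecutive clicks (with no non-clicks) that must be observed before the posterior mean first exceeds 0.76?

After k clicks and 0 non-clicks the posterior is Beta(11+k, 20), with mean (11+k)/(11+20+k).
Set (11+k)/(31+k) > 0.76 and solve: k > (0.76·31 − 11)/(1 − 0.76) = 52.333.
The smallest integer exceeding 52.333 is 53, and checking k=53: (64)/(84) = 0.7619 > 0.76.

k = 53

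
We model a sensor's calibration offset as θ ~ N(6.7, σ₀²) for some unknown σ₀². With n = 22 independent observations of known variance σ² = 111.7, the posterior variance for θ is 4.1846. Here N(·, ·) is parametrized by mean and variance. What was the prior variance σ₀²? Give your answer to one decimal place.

σ₀² = 23.8

For the Normal–Normal model with known σ², precisions add: τ_n = τ₀ + n/σ².
So 1/σ₀² = 1/4.1846 − 22/111.7 = 0.238971 − 0.196956 = 0.042015.
Hence σ₀² = 1/0.042015 ≈ 23.8.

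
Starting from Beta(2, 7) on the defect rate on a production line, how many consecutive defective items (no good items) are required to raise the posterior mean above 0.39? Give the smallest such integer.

After k defective items and 0 good items the posterior is Beta(2+k, 7), with mean (2+k)/(2+7+k).
Set (2+k)/(9+k) > 0.39 and solve: k > (0.39·9 − 2)/(1 − 0.39) = 2.475.
The smallest integer exceeding 2.475 is 3.

k = 3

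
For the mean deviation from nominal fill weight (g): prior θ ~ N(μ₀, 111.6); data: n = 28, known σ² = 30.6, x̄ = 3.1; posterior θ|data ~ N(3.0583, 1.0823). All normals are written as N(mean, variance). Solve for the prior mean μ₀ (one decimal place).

With known observation variance, the Normal–Normal posterior has precision τ_n = τ₀ + n/σ² and mean μ_n = (τ₀μ₀ + (n/σ²)x̄)/τ_n.
Here τ₀ = 1/111.6 = 0.008961 and τ_data = 28/30.6 = 0.915033, so τ_n = 0.923994.
Rearranging for μ₀: μ₀ = (μ_n·τ_n − τ_data·x̄)/τ₀ = (3.0583·0.923994 − 0.915033·3.1) / 0.008961 = -0.010751/0.008961 ≈ -1.2.

μ₀ = -1.2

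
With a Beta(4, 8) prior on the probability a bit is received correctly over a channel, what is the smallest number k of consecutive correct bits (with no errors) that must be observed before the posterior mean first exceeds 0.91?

After k correct bits and 0 errors the posterior is Beta(4+k, 8), with mean (4+k)/(4+8+k).
Set (4+k)/(12+k) > 0.91 and solve: k > (0.91·12 − 4)/(1 − 0.91) = 76.889.
The smallest integer exceeding 76.889 is 77, and checking k=77: (81)/(89) = 0.9101 > 0.91.

k = 77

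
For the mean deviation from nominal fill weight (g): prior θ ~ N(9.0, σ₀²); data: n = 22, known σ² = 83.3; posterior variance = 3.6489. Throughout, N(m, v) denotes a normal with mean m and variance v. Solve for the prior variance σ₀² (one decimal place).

σ₀² = 100.5

For the Normal–Normal model with known σ², precisions add: τ_n = τ₀ + n/σ².
So 1/σ₀² = 1/3.6489 − 22/83.3 = 0.274055 − 0.264106 = 0.009949.
Hence σ₀² = 1/0.009949 ≈ 100.5.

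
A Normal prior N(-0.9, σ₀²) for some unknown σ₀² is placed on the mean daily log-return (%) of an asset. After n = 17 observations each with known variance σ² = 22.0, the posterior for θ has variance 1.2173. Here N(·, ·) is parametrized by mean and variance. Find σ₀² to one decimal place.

Posterior precision equals prior precision plus data precision: 1/σ_n² = 1/σ₀² + n/σ².
So 1/σ₀² = 1/1.2173 − 17/22.0 = 0.821490 − 0.772727 = 0.048763.
Hence σ₀² = 1/0.048763 ≈ 20.5.

σ₀² = 20.5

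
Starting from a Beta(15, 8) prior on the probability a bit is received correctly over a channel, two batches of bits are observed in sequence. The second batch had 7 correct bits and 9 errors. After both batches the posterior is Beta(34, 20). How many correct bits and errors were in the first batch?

12 correct bits and 3 errors

Because Beta–binomial updating is additive in the counts, the combined data contributed (α_post−α_prior, β_post−β_prior) successes and failures.
Total across both batches: 34−15=19 correct bits, 20−8=12 errors.
Subtract the second batch: 19−7=12 correct bits and 12−9=3 errors.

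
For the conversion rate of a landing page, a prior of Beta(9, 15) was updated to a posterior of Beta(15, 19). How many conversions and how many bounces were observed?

6 conversions and 4 bounces

Beta is conjugate to the binomial likelihood: posterior = Beta(a+s, b+f).
Match parameters: s=15−9=6, f=19−15=4.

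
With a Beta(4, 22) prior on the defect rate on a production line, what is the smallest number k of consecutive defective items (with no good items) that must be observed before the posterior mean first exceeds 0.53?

k = 21

After k defective items and 0 good items the posterior is Beta(4+k, 22), with mean (4+k)/(4+22+k).
Set (4+k)/(26+k) > 0.53 and solve: k > (0.53·26 − 4)/(1 − 0.53) = 20.809.
The smallest integer exceeding 20.809 is 21.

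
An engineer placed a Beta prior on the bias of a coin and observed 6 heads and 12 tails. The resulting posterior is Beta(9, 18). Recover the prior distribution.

Beta(3, 6)

Beta is conjugate to the binomial likelihood: posterior = Beta(a+s, b+f).
So a = 9 − 6 = 3 and b = 18 − 12 = 6.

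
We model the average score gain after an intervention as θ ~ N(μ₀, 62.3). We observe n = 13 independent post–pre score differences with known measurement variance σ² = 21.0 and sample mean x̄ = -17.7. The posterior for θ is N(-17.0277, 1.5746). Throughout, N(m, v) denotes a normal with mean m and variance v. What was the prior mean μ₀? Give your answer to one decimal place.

μ₀ = 8.9

With known observation variance, the Normal–Normal posterior has precision τ_n = τ₀ + n/σ² and mean μ_n = (τ₀μ₀ + (n/σ²)x̄)/τ_n.
Here τ₀ = 1/62.3 = 0.016051 and τ_data = 13/21.0 = 0.619048, so τ_n = 0.635099.
Rearranging for μ₀: μ₀ = (μ_n·τ_n − τ_data·x̄)/τ₀ = (-17.0277·0.635099 − 0.619048·-17.7) / 0.016051 = 0.142874/0.016051 ≈ 8.9.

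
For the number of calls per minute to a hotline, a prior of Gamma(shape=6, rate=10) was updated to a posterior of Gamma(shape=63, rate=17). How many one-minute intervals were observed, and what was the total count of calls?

n = 7 one-minute intervals with total 57 calls

A Gamma(α, β) prior (rate parametrization) on a Poisson rate with n observations summing to S gives posterior Gamma(α+S, β+n).
Matching: Σxᵢ = 63 − 6 = 57 and n = 17 − 10 = 7.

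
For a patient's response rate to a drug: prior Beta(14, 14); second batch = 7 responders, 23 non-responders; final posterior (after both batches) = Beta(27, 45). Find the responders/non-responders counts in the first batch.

6 responders and 8 non-responders

Sequential conjugate updates are equivalent to a single update on the pooled data, so total successes = posterior α − prior α and total failures = posterior β − prior β.
Total across both batches: 27−14=13 responders, 45−14=31 non-responders.
Subtract the second batch: 13−7=6 responders and 31−23=8 non-responders.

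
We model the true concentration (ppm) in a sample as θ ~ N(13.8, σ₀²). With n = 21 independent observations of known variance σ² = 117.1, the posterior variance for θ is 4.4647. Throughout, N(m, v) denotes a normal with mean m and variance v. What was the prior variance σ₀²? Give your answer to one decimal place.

Posterior precision equals prior precision plus data precision: 1/σ_n² = 1/σ₀² + n/σ².
So 1/σ₀² = 1/4.4647 − 21/117.1 = 0.223979 − 0.179334 = 0.044645.
Hence σ₀² = 1/0.044645 ≈ 22.4.

σ₀² = 22.4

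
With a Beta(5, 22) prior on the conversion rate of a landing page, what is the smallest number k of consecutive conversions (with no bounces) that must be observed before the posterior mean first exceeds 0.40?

k = 10

After k conversions and 0 bounces the posterior is Beta(5+k, 22), with mean (5+k)/(5+22+k).
Set (5+k)/(27+k) > 0.40 and solve: k > (0.40·27 − 5)/(1 − 0.40) = 9.667.
The smallest integer exceeding 9.667 is 10.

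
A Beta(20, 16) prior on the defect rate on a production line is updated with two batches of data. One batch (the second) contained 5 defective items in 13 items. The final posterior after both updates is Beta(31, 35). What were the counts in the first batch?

Because Beta–binomial updating is additive in the counts, the combined data contributed (α_post−α_prior, β_post−β_prior) successes and failures.
Total across both batches: 31−20=11 defective items, 35−16=19 good items.
Subtract the second batch: 11−5=6 defective items and 19−8=11 good items.

6 defective items and 11 good items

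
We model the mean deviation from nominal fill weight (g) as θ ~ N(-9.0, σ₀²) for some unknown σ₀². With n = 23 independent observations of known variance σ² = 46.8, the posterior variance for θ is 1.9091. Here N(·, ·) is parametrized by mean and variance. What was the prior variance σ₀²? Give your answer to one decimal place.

σ₀² = 30.9

For the Normal–Normal model with known σ², precisions add: τ_n = τ₀ + n/σ².
So 1/σ₀² = 1/1.9091 − 23/46.8 = 0.523807 − 0.491453 = 0.032354.
Hence σ₀² = 1/0.032354 ≈ 30.9.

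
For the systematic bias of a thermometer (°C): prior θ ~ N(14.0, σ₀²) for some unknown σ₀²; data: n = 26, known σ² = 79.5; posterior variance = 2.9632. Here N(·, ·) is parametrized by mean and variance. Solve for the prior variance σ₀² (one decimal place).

σ₀² = 95.9

Posterior precision equals prior precision plus data precision: 1/σ_n² = 1/σ₀² + n/σ².
So 1/σ₀² = 1/2.9632 − 26/79.5 = 0.337473 − 0.327044 = 0.010429.
Hence σ₀² = 1/0.010429 ≈ 95.9.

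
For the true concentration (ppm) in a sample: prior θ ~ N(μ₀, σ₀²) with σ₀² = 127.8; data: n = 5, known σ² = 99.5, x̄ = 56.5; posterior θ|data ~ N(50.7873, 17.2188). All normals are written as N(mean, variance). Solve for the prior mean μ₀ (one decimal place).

With known observation variance, the Normal–Normal posterior has precision τ_n = τ₀ + n/σ² and mean μ_n = (τ₀μ₀ + (n/σ²)x̄)/τ_n.
Here τ₀ = 1/127.8 = 0.007825 and τ_data = 5/99.5 = 0.050251, so τ_n = 0.058076.
Rearranging for μ₀: μ₀ = (μ_n·τ_n − τ_data·x̄)/τ₀ = (50.7873·0.058076 − 0.050251·56.5) / 0.007825 = 0.110342/0.007825 ≈ 14.1.

μ₀ = 14.1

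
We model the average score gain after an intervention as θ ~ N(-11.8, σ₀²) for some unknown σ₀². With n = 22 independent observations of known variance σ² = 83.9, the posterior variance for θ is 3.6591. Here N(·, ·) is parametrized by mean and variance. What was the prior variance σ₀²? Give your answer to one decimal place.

Posterior precision equals prior precision plus data precision: 1/σ_n² = 1/σ₀² + n/σ².
So 1/σ₀² = 1/3.6591 − 22/83.9 = 0.273291 − 0.262217 = 0.011074.
Hence σ₀² = 1/0.011074 ≈ 90.3.

σ₀² = 90.3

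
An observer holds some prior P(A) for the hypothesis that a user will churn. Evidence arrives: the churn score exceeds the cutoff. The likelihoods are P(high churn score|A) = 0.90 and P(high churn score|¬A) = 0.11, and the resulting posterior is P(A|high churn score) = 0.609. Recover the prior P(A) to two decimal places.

P(A) = 0.16

Bayes' rule in odds form gives O(A|E) = O(A)·[P(E|A)/P(E|¬A)], hence O(A) = O(A|E)/LR.
Posterior odds = 0.609/(1−0.609) = 1.5575. LR = 0.90/0.11 = 8.1818.
Prior odds = 1.5575/8.1818 = 0.1904, so P(A) = 0.1904/(1+0.1904) ≈ 0.16.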